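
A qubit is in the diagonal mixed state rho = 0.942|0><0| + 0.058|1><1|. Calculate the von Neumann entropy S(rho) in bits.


S = -p*log2(p) - (1-p)*log2(1-p)
p = 0.9420, 1-p = 0.0580
= -0.9420 * log2(0.9420) - 0.0580 * log2(0.0580)
= -(-0.0812) - (-0.2383)
= 0.3195

0.3195


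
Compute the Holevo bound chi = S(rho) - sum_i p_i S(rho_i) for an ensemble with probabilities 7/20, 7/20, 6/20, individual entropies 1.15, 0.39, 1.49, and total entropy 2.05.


chi = S(rho) - sum_i p_i * S(rho_i)
Weighted entropy = 7/20 * 1.15 + 7/20 * 0.39 + 6/20 * 1.49
= 0.9860
chi = 2.05 - 0.9860
= 1.0640

1.0640


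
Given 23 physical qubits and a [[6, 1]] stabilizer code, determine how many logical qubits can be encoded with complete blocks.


Each code block uses 6 physical qubits for 1 logical qubit(s).
Number of complete blocks = floor(23 / 6) = 3
Logical qubits = 3 * 1
= 3

3


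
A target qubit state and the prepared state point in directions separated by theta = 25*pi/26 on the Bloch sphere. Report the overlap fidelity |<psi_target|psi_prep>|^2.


For states separated by angle theta on Bloch sphere:
F = cos^2(theta/2)
theta = 25*pi/26 = 3.0208
theta/2 = 1.5104
cos(theta/2) = 0.0604
F = 0.0036

0.0036


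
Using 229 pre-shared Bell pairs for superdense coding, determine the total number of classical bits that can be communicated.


Superdense coding allows 2 classical bits per shared entangled pair.
229 pair(s) -> 2 * 229 = 458 classical bits

458


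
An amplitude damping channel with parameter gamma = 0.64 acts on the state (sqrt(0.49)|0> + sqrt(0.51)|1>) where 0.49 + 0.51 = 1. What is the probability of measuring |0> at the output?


For amplitude damping with parameter gamma on state sqrt(a)|0> + sqrt(b)|1>:
alpha^2 = 0.49, beta^2 = 0.51
P(|0>) = alpha^2 + gamma * beta^2
= 0.49 + 0.64 * 0.51
= 0.49 + 0.3264
= 0.8164

0.8164


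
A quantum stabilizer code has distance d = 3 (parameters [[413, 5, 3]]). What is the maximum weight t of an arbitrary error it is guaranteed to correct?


Code parameters: [[413, 5, 3]], distance d = 3.
Number of correctable errors = floor((d-1)/2)
= floor((3 - 1)/2)
= floor(2/2)
= 1

1


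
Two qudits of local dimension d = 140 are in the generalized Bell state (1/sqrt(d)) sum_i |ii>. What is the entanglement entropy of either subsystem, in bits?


For a maximally entangled state in d x d:
S = log2(d) = log2(140)
= 7.1293

7.1293


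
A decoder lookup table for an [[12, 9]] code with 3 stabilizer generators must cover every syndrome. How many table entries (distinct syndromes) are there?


Each stabilizer generator gives a binary (+1 or -1) measurement outcome.
With 3 independent generators:
Total syndromes = 2^3
= 8

8


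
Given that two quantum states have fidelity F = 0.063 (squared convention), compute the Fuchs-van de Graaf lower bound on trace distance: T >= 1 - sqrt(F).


Fuchs-van de Graaf (squared-fidelity convention): 1 - sqrt(F) <= T <= sqrt(1 - F).
Lower bound: T >= 1 - sqrt(F)
sqrt(F) = sqrt(0.063) = 0.2510
T >= 1 - 0.2510
T >= 0.7490

0.7490


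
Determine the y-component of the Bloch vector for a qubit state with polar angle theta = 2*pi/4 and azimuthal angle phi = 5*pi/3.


theta = 1.5708, phi = 5.2360
r_y = sin(theta)*sin(phi) = 1.0000 * -0.8660
r_y = -0.8660

-0.8660


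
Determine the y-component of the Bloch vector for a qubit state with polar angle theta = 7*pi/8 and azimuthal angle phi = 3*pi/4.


theta = 2.7489, phi = 2.3562
r_y = sin(theta)*sin(phi) = 0.3827 * 0.7071
r_y = 0.2706

0.2706


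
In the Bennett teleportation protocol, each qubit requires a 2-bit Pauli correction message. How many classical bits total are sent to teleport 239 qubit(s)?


Quantum teleportation requires 2 classical bits per qubit teleported.
239 qubit(s) -> 2 * 239 = 478 classical bits

478


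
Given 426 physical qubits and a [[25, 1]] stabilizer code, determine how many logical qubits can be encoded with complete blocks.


Each code block uses 25 physical qubits for 1 logical qubit(s).
Number of complete blocks = floor(426 / 25) = 17
Logical qubits = 17 * 1
= 17

17


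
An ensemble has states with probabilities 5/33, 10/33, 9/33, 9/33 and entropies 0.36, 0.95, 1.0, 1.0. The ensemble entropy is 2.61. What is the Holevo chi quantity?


chi = S(rho) - sum_i p_i * S(rho_i)
Weighted entropy = 5/33 * 0.36 + 10/33 * 0.95 + 9/33 * 1.0 + 9/33 * 1.0
= 0.8879
chi = 2.61 - 0.8879
= 1.7221

1.7221


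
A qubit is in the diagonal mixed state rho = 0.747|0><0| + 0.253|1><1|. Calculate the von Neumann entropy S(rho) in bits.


S = -p*log2(p) - (1-p)*log2(1-p)
p = 0.7470, 1-p = 0.2530
= -0.7470 * log2(0.7470) - 0.2530 * log2(0.2530)
= -(-0.3144) - (-0.5016)
= 0.8160

0.8160


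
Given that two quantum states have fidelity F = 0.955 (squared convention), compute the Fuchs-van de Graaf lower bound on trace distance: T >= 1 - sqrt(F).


Fuchs-van de Graaf (squared-fidelity convention): 1 - sqrt(F) <= T <= sqrt(1 - F).
Lower bound: T >= 1 - sqrt(F)
sqrt(F) = sqrt(0.955) = 0.9772
T >= 1 - 0.9772
T >= 0.0228

0.0228


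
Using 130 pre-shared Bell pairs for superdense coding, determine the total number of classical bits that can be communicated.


Superdense coding allows 2 classical bits per shared entangled pair.
130 pair(s) -> 2 * 130 = 260 classical bits

260


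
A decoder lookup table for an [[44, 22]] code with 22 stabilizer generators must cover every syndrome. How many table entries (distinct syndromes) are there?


Each stabilizer generator gives a binary (+1 or -1) measurement outcome.
With 22 independent generators:
Total syndromes = 2^22
= 4194304

4194304


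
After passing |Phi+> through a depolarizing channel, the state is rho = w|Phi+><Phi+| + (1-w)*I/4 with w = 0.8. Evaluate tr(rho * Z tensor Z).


|Phi+> = (|00> + |11>)/sqrt(2)
For the pure Bell state, <Z_A Z_B> = +1 (Bell-state Pauli correlator).
The maximally-mixed part I/4 has tr(I/4 * P tensor P) = 0 for any traceless Pauli P.
So <Z_A Z_B>_rho = w * (+1) + (1 - w) * 0
= 0.8 * (+1)
= 0.8000

0.8000


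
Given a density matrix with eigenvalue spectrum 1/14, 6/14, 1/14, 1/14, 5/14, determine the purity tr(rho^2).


tr(rho^2) = sum of eigenvalues squared
= (1/14)^2 + (6/14)^2 + (1/14)^2 + (1/14)^2 + (5/14)^2
= (1 + 36 + 1 + 1 + 25) / 196
= 64/196
= 0.3265

0.3265


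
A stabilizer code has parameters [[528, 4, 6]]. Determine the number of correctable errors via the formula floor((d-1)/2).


Code parameters: [[528, 4, 6]], distance d = 6.
Number of correctable errors = floor((d-1)/2)
= floor((6 - 1)/2)
= floor(5/2)
= 2

2


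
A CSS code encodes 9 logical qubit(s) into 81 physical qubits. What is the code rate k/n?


Code rate R = k/n
= 9/81
= 0.1111

0.1111


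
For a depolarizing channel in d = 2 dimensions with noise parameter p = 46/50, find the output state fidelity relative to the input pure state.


F = (1-p) + p/d
= (1 - 0.9200) + 0.9200/2
= 0.0800 + 0.4600
= 0.5400

0.5400


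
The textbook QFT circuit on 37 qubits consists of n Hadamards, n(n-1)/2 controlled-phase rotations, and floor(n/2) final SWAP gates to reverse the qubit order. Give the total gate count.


Hadamard gates: 37
Controlled rotations: n*(n-1)/2 = 37*36/2 = 666
SWAP gates: floor(n/2) = floor(37/2) = 18
Total = 37 + 666 + 18
= 721

721


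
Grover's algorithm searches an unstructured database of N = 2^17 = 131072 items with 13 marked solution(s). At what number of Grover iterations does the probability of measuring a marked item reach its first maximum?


After j Grover iterations the success probability is P(j) = sin^2((2j+1)*theta), where sin(theta) = sqrt(k/N).
N = 2^17 = 131072, k = 13
sin(theta) = sqrt(k/N) = 0.009959022487
theta = arcsin(sqrt(k/N)) = 0.009959187121 rad
P(j) reaches its first maximum when (2j+1)*theta is as close as possible to pi/2, i.e. j = round(pi/(4*theta) - 1/2).
pi/(4*theta) - 1/2 = 78.3617
(For comparison, the common estimate pi/4 * sqrt(N/k) = 78.8630; the exact maximiser is used here.)
Optimal iterations = 78

78


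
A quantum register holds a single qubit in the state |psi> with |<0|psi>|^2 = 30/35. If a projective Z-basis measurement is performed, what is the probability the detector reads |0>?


|alpha|^2 = 30/35 = 0.8571
|beta|^2 = 1 - 30/35 = 5/35 = 0.1429
P(|0>) = |alpha|^2 = 0.8571

0.8571


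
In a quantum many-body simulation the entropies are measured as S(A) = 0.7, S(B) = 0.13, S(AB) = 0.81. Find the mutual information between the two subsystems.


I(A:B) = S(A) + S(B) - S(AB)
= 0.7 + 0.13 - 0.81
= 0.0200

0.0200


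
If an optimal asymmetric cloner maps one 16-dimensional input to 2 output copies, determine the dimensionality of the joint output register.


Output space = H^(tensor 2) where dim(H) = 16
dim = 16^2
= 256

256


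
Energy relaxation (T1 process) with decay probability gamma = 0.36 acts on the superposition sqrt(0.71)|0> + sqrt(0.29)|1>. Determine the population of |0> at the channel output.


For amplitude damping with parameter gamma on state sqrt(a)|0> + sqrt(b)|1>:
alpha^2 = 0.71, beta^2 = 0.29
P(|0>) = alpha^2 + gamma * beta^2
= 0.71 + 0.36 * 0.29
= 0.71 + 0.1044
= 0.8144

0.8144


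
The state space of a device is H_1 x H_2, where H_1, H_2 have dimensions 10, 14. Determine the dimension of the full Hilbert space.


dim(H_1 x H_2) = 10 * 14
= 140

140


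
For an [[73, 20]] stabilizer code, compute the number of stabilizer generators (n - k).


For an [[n,k]] stabilizer code:
Number of stabilizer generators = n - k
= 73 - 20
= 53

53


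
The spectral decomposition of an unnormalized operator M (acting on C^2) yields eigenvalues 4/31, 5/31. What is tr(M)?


tr(M) = sum of eigenvalues
= 4/31 + 5/31
= 9/31
= 0.2903

0.2903


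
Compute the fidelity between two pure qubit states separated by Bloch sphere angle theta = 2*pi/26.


For states separated by angle theta on Bloch sphere:
F = cos^2(theta/2)
theta = 2*pi/26 = 0.2417
theta/2 = 0.1208
cos(theta/2) = 0.9927
F = 0.9855

0.9855


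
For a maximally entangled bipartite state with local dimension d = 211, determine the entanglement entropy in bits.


For a maximally entangled state in d x d:
S = log2(d) = log2(211)
= 7.7211

7.7211


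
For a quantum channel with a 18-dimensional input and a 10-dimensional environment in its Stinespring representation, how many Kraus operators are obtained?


Tracing out the environment in an orthonormal basis {|i>_E} gives Kraus operators K_i = <i|_E U |0>_E.
Number of Kraus operators = dim(H_env) = d_env
= 10

10


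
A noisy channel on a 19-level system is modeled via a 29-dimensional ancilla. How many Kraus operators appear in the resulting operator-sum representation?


Tracing out the environment in an orthonormal basis {|i>_E} gives Kraus operators K_i = <i|_E U |0>_E.
Number of Kraus operators = dim(H_env) = d_env
= 29

29


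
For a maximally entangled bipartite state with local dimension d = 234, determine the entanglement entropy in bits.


For a maximally entangled state in d x d:
S = log2(d) = log2(234)
= 7.8704

7.8704


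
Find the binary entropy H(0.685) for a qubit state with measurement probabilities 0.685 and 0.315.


S = -p*log2(p) - (1-p)*log2(1-p)
p = 0.6850, 1-p = 0.3150
= -0.6850 * log2(0.6850) - 0.3150 * log2(0.3150)
= -(-0.3739) - (-0.5250)
= 0.8989

0.8989


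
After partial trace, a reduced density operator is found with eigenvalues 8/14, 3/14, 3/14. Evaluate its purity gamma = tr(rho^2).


tr(rho^2) = sum of eigenvalues squared
= (8/14)^2 + (3/14)^2 + (3/14)^2
= (64 + 9 + 9) / 196
= 82/196
= 0.4184

0.4184


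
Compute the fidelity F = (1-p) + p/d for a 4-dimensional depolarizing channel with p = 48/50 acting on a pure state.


F = (1-p) + p/d
= (1 - 0.9600) + 0.9600/4
= 0.0400 + 0.2400
= 0.2800

0.2800


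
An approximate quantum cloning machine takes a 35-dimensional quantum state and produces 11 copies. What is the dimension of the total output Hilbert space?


Output space = H^(tensor 11) where dim(H) = 35
dim = 35^11
= 1225 (after 2 factors)
= 42875 (after 3 factors)
= 1500625 (after 4 factors)
= 52521875 (after 5 factors)
= 1838265625 (after 6 factors)
= 64339296875 (after 7 factors)
= 2251875390625 (after 8 factors)
= 78815638671875 (after 9 factors)
= 2758547353515625 (after 10 factors)
= 96549157373046875 (after 11 factors)
= 96549157373046875

96549157373046875


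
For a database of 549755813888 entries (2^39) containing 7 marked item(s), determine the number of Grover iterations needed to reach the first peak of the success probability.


After j Grover iterations the success probability is P(j) = sin^2((2j+1)*theta), where sin(theta) = sqrt(k/N).
N = 2^39 = 549755813888, k = 7
sin(theta) = sqrt(k/N) = 3.568322551e-06
theta = arcsin(sqrt(k/N)) = 3.568322551e-06 rad
P(j) reaches its first maximum when (2j+1)*theta is as close as possible to pi/2, i.e. j = round(pi/(4*theta) - 1/2).
pi/(4*theta) - 1/2 = 220102.4061
(For comparison, the common estimate pi/4 * sqrt(N/k) = 220102.9061; the exact maximiser is used here.)
Optimal iterations = 220102

220102


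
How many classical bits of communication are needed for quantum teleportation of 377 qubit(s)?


Quantum teleportation requires 2 classical bits per qubit teleported.
377 qubit(s) -> 2 * 377 = 754 classical bits

754


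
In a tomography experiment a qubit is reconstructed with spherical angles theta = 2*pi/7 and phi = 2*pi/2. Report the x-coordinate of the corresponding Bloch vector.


theta = 0.8976, phi = 3.1416
r_x = sin(theta)*cos(phi) = 0.7818 * -1.0000
r_x = -0.7818

-0.7818


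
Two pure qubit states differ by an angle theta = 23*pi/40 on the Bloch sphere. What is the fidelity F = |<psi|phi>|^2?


For states separated by angle theta on Bloch sphere:
F = cos^2(theta/2)
theta = 23*pi/40 = 1.8064
theta/2 = 0.9032
cos(theta/2) = 0.6191
F = 0.3833

0.3833


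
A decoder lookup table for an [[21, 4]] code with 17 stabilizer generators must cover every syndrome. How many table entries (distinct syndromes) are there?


Each stabilizer generator gives a binary (+1 or -1) measurement outcome.
With 17 independent generators:
Total syndromes = 2^17
= 131072

131072


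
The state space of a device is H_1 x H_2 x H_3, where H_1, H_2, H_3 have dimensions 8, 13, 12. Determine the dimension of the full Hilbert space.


dim(H_1 x H_2 x H_3) = 8 * 13 * 12
= 104 * 12
= 1248

1248


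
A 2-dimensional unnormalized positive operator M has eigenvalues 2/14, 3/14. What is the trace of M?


tr(M) = sum of eigenvalues
= 2/14 + 3/14
= 5/14
= 0.3571

0.3571


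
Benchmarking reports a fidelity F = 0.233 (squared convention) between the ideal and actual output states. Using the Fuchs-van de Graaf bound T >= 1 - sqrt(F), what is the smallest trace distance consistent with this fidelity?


Fuchs-van de Graaf (squared-fidelity convention): 1 - sqrt(F) <= T <= sqrt(1 - F).
Lower bound: T >= 1 - sqrt(F)
sqrt(F) = sqrt(0.233) = 0.4827
T >= 1 - 0.4827
T >= 0.5173

0.5173


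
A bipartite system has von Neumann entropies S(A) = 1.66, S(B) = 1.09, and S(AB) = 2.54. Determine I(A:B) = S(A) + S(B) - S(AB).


I(A:B) = S(A) + S(B) - S(AB)
= 1.66 + 1.09 - 2.54
= 0.2100

0.2100


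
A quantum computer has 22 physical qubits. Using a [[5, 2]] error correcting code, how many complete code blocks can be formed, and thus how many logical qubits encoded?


Each code block uses 5 physical qubits for 2 logical qubit(s).
Number of complete blocks = floor(22 / 5) = 4
Logical qubits = 4 * 2
= 8

8


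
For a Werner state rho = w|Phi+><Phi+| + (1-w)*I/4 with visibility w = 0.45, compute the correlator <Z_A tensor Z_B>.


|Phi+> = (|00> + |11>)/sqrt(2)
For the pure Bell state, <Z_A Z_B> = +1 (Bell-state Pauli correlator).
The maximally-mixed part I/4 has tr(I/4 * P tensor P) = 0 for any traceless Pauli P.
So <Z_A Z_B>_rho = w * (+1) + (1 - w) * 0
= 0.45 * (+1)
= 0.4500

0.4500


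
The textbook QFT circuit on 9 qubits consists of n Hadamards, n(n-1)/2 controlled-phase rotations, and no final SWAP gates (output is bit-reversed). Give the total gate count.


Hadamard gates: 9
Controlled rotations: n*(n-1)/2 = 9*8/2 = 36
SWAP gates: 0 (omitted)
Total = 9 + 36
= 45

45


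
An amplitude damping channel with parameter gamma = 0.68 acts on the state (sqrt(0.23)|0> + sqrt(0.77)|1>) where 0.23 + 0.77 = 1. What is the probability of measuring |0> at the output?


For amplitude damping with parameter gamma on state sqrt(a)|0> + sqrt(b)|1>:
alpha^2 = 0.23, beta^2 = 0.77
P(|0>) = alpha^2 + gamma * beta^2
= 0.23 + 0.68 * 0.77
= 0.23 + 0.5236
= 0.7536

0.7536


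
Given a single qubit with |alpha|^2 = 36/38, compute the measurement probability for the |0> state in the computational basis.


|alpha|^2 = 36/38 = 0.9474
|beta|^2 = 1 - 36/38 = 2/38 = 0.0526
P(|0>) = |alpha|^2 = 0.9474

0.9474


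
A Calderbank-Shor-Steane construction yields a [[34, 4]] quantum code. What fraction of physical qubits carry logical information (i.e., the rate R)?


Code rate R = k/n
= 4/34
= 0.1176

0.1176


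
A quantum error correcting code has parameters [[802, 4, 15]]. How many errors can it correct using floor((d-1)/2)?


Code parameters: [[802, 4, 15]], distance d = 15.
Number of correctable errors = floor((d-1)/2)
= floor((15 - 1)/2)
= floor(14/2)
= 7

7


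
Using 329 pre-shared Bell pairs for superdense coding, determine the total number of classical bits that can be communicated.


Superdense coding allows 2 classical bits per shared entangled pair.
329 pair(s) -> 2 * 329 = 658 classical bits

658


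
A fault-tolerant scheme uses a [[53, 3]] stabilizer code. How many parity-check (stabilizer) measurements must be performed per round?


For an [[n,k]] stabilizer code:
Number of stabilizer generators = n - k
= 53 - 3
= 50

50


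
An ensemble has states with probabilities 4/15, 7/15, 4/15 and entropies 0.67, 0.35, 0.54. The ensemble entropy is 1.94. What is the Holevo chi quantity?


chi = S(rho) - sum_i p_i * S(rho_i)
Weighted entropy = 4/15 * 0.67 + 7/15 * 0.35 + 4/15 * 0.54
= 0.4860
chi = 1.94 - 0.4860
= 1.4540

1.4540


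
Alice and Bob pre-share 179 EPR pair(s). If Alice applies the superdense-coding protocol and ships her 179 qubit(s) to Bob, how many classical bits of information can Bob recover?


Superdense coding allows 2 classical bits per shared entangled pair.
179 pair(s) -> 2 * 179 = 358 classical bits

358


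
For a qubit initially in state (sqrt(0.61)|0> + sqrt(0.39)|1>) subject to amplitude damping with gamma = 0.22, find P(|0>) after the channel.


For amplitude damping with parameter gamma on state sqrt(a)|0> + sqrt(b)|1>:
alpha^2 = 0.61, beta^2 = 0.39
P(|0>) = alpha^2 + gamma * beta^2
= 0.61 + 0.22 * 0.39
= 0.61 + 0.0858
= 0.6958

0.6958


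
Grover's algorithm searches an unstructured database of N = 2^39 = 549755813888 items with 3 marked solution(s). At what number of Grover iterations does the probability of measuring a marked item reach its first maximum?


After j Grover iterations the success probability is P(j) = sin^2((2j+1)*theta), where sin(theta) = sqrt(k/N).
N = 2^39 = 549755813888, k = 3
sin(theta) = sqrt(k/N) = 2.336015456e-06
theta = arcsin(sqrt(k/N)) = 2.336015456e-06 rad
P(j) reaches its first maximum when (2j+1)*theta is as close as possible to pi/2, i.e. j = round(pi/(4*theta) - 1/2).
pi/(4*theta) - 1/2 = 336212.2427
(For comparison, the common estimate pi/4 * sqrt(N/k) = 336212.7427; the exact maximiser is used here.)
Optimal iterations = 336212

336212


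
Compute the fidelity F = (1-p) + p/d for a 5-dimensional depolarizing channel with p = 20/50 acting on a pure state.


F = (1-p) + p/d
= (1 - 0.4000) + 0.4000/5
= 0.6000 + 0.0800
= 0.6800

0.6800


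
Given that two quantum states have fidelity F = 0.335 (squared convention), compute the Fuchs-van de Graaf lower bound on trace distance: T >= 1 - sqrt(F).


Fuchs-van de Graaf (squared-fidelity convention): 1 - sqrt(F) <= T <= sqrt(1 - F).
Lower bound: T >= 1 - sqrt(F)
sqrt(F) = sqrt(0.335) = 0.5788
T >= 1 - 0.5788
T >= 0.4212

0.4212


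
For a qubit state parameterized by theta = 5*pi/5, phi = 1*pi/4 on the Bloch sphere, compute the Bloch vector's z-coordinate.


theta = 3.1416, phi = 0.7854
r_z = cos(theta) = -1.0000

-1.0000


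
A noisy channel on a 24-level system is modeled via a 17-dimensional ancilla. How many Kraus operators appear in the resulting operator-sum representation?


Tracing out the environment in an orthonormal basis {|i>_E} gives Kraus operators K_i = <i|_E U |0>_E.
Number of Kraus operators = dim(H_env) = d_env
= 17

17


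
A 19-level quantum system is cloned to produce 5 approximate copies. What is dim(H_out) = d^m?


Output space = H^(tensor 5) where dim(H) = 19
dim = 19^5
= 361 (after 2 factors)
= 6859 (after 3 factors)
= 130321 (after 4 factors)
= 2476099 (after 5 factors)
= 2476099

2476099


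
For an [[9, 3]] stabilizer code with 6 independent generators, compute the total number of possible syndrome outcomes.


Each stabilizer generator gives a binary (+1 or -1) measurement outcome.
With 6 independent generators:
Total syndromes = 2^6
= 64

64


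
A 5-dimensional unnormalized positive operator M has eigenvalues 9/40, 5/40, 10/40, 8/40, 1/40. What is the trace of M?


tr(M) = sum of eigenvalues
= 9/40 + 5/40 + 10/40 + 8/40 + 1/40
= 33/40
= 0.8250

0.8250


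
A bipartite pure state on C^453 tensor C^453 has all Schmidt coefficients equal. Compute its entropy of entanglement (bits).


For a maximally entangled state in d x d:
S = log2(d) = log2(453)
= 8.8234

8.8234


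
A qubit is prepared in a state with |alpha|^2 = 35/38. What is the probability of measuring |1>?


|alpha|^2 = 35/38 = 0.9211
|beta|^2 = 1 - 35/38 = 3/38 = 0.0789
P(|1>) = |beta|^2 = 0.0789

0.0789


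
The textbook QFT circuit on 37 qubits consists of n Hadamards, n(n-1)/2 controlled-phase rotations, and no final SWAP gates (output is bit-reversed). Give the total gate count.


Hadamard gates: 37
Controlled rotations: n*(n-1)/2 = 37*36/2 = 666
SWAP gates: 0 (omitted)
Total = 37 + 666
= 703

703


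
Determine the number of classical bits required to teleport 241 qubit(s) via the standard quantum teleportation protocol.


Quantum teleportation requires 2 classical bits per qubit teleported.
241 qubit(s) -> 2 * 241 = 482 classical bits

482


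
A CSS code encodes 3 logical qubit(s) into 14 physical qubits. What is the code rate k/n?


Code rate R = k/n
= 3/14
= 0.2143

0.2143


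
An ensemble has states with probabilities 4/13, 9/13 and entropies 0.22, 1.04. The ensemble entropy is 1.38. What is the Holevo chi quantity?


chi = S(rho) - sum_i p_i * S(rho_i)
Weighted entropy = 4/13 * 0.22 + 9/13 * 1.04
= 0.7877
chi = 1.38 - 0.7877
= 0.5923

0.5923


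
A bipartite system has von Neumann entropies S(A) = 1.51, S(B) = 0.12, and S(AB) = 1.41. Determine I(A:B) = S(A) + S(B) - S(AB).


I(A:B) = S(A) + S(B) - S(AB)
= 1.51 + 0.12 - 1.41
= 0.2200

0.2200


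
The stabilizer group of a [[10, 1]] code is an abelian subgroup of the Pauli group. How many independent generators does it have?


For an [[n,k]] stabilizer code:
Number of stabilizer generators = n - k
= 10 - 1
= 9

9


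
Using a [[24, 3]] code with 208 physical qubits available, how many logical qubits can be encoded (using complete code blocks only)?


Each code block uses 24 physical qubits for 3 logical qubit(s).
Number of complete blocks = floor(208 / 24) = 8
Logical qubits = 8 * 3
= 24

24


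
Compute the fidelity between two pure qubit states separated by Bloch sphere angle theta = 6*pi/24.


For states separated by angle theta on Bloch sphere:
F = cos^2(theta/2)
theta = 6*pi/24 = 0.7854
theta/2 = 0.3927
cos(theta/2) = 0.9239
F = 0.8536

0.8536


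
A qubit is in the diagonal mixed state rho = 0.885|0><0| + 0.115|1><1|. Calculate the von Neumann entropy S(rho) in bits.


S = -p*log2(p) - (1-p)*log2(1-p)
p = 0.8850, 1-p = 0.1150
= -0.8850 * log2(0.8850) - 0.1150 * log2(0.1150)
= -(-0.1560) - (-0.3588)
= 0.5148

0.5148


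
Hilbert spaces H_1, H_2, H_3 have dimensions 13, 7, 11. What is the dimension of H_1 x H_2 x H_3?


dim(H_1 x H_2 x H_3) = 13 * 7 * 11
= 91 * 11
= 1001

1001


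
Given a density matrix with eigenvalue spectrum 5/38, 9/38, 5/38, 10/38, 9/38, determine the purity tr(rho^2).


tr(rho^2) = sum of eigenvalues squared
= (5/38)^2 + (9/38)^2 + (5/38)^2 + (10/38)^2 + (9/38)^2
= (25 + 81 + 25 + 100 + 81) / 1444
= 312/1444
= 0.2161

0.2161


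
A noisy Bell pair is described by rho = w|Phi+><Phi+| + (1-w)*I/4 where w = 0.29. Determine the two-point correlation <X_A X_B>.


|Phi+> = (|00> + |11>)/sqrt(2)
For the pure Bell state, <X_A X_B> = +1 (Bell-state Pauli correlator).
The maximally-mixed part I/4 has tr(I/4 * P tensor P) = 0 for any traceless Pauli P.
So <X_A X_B>_rho = w * (+1) + (1 - w) * 0
= 0.29 * (+1)
= 0.2900

0.2900


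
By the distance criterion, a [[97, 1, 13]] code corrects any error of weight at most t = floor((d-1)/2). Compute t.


Code parameters: [[97, 1, 13]], distance d = 13.
Number of correctable errors = floor((d-1)/2)
= floor((13 - 1)/2)
= floor(12/2)
= 6

6


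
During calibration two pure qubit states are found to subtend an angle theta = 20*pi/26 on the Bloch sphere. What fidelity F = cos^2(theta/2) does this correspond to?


For states separated by angle theta on Bloch sphere:
F = cos^2(theta/2)
theta = 20*pi/26 = 2.4166
theta/2 = 1.2083
cos(theta/2) = 0.3546
F = 0.1257

0.1257


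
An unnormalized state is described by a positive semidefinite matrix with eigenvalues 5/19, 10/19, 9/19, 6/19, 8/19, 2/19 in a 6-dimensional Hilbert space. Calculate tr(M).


tr(M) = sum of eigenvalues
= 5/19 + 10/19 + 9/19 + 6/19 + 8/19 + 2/19
= 40/19
= 2.1053

2.1053


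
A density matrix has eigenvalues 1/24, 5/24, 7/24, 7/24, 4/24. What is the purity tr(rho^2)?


tr(rho^2) = sum of eigenvalues squared
= (1/24)^2 + (5/24)^2 + (7/24)^2 + (7/24)^2 + (4/24)^2
= (1 + 25 + 49 + 49 + 16) / 576
= 140/576
= 0.2431

0.2431


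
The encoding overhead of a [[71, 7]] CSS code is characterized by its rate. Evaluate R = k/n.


Code rate R = k/n
= 7/71
= 0.0986

0.0986


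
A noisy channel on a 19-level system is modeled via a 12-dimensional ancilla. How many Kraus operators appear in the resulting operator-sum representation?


Tracing out the environment in an orthonormal basis {|i>_E} gives Kraus operators K_i = <i|_E U |0>_E.
Number of Kraus operators = dim(H_env) = d_env
= 12

12


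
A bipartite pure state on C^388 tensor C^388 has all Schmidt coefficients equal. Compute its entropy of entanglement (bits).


For a maximally entangled state in d x d:
S = log2(d) = log2(388)
= 8.5999

8.5999


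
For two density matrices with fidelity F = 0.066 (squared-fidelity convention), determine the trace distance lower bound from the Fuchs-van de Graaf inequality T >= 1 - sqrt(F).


Fuchs-van de Graaf (squared-fidelity convention): 1 - sqrt(F) <= T <= sqrt(1 - F).
Lower bound: T >= 1 - sqrt(F)
sqrt(F) = sqrt(0.066) = 0.2569
T >= 1 - 0.2569
T >= 0.7431

0.7431


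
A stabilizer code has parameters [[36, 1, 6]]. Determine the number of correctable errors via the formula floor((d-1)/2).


Code parameters: [[36, 1, 6]], distance d = 6.
Number of correctable errors = floor((d-1)/2)
= floor((6 - 1)/2)
= floor(5/2)
= 2

2


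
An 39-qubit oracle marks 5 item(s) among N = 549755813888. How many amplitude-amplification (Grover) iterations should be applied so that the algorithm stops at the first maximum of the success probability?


After j Grover iterations the success probability is P(j) = sin^2((2j+1)*theta), where sin(theta) = sqrt(k/N).
N = 2^39 = 549755813888, k = 5
sin(theta) = sqrt(k/N) = 3.015782986e-06
theta = arcsin(sqrt(k/N)) = 3.015782986e-06 rad
P(j) reaches its first maximum when (2j+1)*theta is as close as possible to pi/2, i.e. j = round(pi/(4*theta) - 1/2).
pi/(4*theta) - 1/2 = 260428.7706
(For comparison, the common estimate pi/4 * sqrt(N/k) = 260429.2706; the exact maximiser is used here.)
Optimal iterations = 260429

260429


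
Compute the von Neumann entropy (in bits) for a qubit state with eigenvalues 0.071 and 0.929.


S = -p*log2(p) - (1-p)*log2(1-p)
p = 0.0710, 1-p = 0.9290
= -0.0710 * log2(0.0710) - 0.9290 * log2(0.9290)
= -(-0.2709) - (-0.0987)
= 0.3696

0.3696


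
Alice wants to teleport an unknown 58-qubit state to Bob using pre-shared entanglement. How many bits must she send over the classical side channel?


Quantum teleportation requires 2 classical bits per qubit teleported.
58 qubit(s) -> 2 * 58 = 116 classical bits

116


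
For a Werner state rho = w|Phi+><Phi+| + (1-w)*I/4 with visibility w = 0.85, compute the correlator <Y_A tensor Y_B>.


|Phi+> = (|00> + |11>)/sqrt(2)
For the pure Bell state, <Y_A Y_B> = -1 (Bell-state Pauli correlator).
The maximally-mixed part I/4 has tr(I/4 * P tensor P) = 0 for any traceless Pauli P.
So <Y_A Y_B>_rho = w * (-1) + (1 - w) * 0
= 0.85 * (-1)
= -0.8500

-0.8500


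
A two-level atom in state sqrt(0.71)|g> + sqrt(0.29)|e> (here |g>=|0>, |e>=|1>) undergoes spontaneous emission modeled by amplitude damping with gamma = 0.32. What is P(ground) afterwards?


For amplitude damping with parameter gamma on state sqrt(a)|0> + sqrt(b)|1>:
alpha^2 = 0.71, beta^2 = 0.29
P(|0>) = alpha^2 + gamma * beta^2
= 0.71 + 0.32 * 0.29
= 0.71 + 0.0928
= 0.8028

0.8028


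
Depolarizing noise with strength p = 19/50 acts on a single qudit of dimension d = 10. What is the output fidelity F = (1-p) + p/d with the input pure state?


F = (1-p) + p/d
= (1 - 0.3800) + 0.3800/10
= 0.6200 + 0.0380
= 0.6580

0.6580


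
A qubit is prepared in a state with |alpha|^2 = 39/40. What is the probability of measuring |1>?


|alpha|^2 = 39/40 = 0.9750
|beta|^2 = 1 - 39/40 = 1/40 = 0.0250
P(|1>) = |beta|^2 = 0.0250

0.0250


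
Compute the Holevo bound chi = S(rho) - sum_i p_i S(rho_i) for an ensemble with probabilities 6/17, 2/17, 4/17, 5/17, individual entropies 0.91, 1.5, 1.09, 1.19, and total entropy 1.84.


chi = S(rho) - sum_i p_i * S(rho_i)
Weighted entropy = 6/17 * 0.91 + 2/17 * 1.5 + 4/17 * 1.09 + 5/17 * 1.19
= 1.1041
chi = 1.84 - 1.1041
= 0.7359

0.7359


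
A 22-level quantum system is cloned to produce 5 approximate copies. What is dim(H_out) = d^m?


Output space = H^(tensor 5) where dim(H) = 22
dim = 22^5
= 484 (after 2 factors)
= 10648 (after 3 factors)
= 234256 (after 4 factors)
= 5153632 (after 5 factors)
= 5153632

5153632


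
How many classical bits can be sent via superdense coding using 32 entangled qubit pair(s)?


Superdense coding allows 2 classical bits per shared entangled pair.
32 pair(s) -> 2 * 32 = 64 classical bits

64


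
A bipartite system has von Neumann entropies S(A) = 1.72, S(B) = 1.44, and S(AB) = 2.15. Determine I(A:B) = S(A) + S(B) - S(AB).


I(A:B) = S(A) + S(B) - S(AB)
= 1.72 + 1.44 - 2.15
= 1.0100

1.0100


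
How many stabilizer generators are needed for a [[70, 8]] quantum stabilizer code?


For an [[n,k]] stabilizer code:
Number of stabilizer generators = n - k
= 70 - 8
= 62

62


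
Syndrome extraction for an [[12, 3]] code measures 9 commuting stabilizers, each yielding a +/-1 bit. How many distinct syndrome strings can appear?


Each stabilizer generator gives a binary (+1 or -1) measurement outcome.
With 9 independent generators:
Total syndromes = 2^9
= 512

512


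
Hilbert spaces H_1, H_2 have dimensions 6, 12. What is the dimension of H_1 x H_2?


dim(H_1 x H_2) = 6 * 12
= 72

72


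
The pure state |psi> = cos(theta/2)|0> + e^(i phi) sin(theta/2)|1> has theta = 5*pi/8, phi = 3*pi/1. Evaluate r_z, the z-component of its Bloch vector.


theta = 1.9635, phi = 9.4248
r_z = cos(theta) = -0.3827

-0.3827


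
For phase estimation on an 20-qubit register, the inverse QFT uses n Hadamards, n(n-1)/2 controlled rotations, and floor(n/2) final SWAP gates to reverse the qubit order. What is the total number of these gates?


Hadamard gates: 20
Controlled rotations: n*(n-1)/2 = 20*19/2 = 190
SWAP gates: floor(n/2) = floor(20/2) = 10
Total = 20 + 190 + 10
= 220

220


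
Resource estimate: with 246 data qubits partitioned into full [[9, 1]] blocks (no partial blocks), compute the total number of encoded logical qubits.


Each code block uses 9 physical qubits for 1 logical qubit(s).
Number of complete blocks = floor(246 / 9) = 27
Logical qubits = 27 * 1
= 27

27


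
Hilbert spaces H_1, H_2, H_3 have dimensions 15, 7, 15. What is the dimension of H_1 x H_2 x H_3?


dim(H_1 x H_2 x H_3) = 15 * 7 * 15
= 105 * 15
= 1575

1575


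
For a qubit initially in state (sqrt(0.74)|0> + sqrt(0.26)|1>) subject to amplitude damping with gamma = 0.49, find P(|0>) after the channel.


For amplitude damping with parameter gamma on state sqrt(a)|0> + sqrt(b)|1>:
alpha^2 = 0.74, beta^2 = 0.26
P(|0>) = alpha^2 + gamma * beta^2
= 0.74 + 0.49 * 0.26
= 0.74 + 0.1274
= 0.8674

0.8674


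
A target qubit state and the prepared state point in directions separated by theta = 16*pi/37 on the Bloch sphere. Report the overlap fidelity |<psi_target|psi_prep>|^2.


For states separated by angle theta on Bloch sphere:
F = cos^2(theta/2)
theta = 16*pi/37 = 1.3585
theta/2 = 0.6793
cos(theta/2) = 0.7780
F = 0.6053

0.6053


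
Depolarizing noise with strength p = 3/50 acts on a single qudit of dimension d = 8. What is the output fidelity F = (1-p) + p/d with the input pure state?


F = (1-p) + p/d
= (1 - 0.0600) + 0.0600/8
= 0.9400 + 0.0075
= 0.9475

0.9475


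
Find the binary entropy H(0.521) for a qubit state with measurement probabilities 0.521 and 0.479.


S = -p*log2(p) - (1-p)*log2(1-p)
p = 0.5210, 1-p = 0.4790
= -0.5210 * log2(0.5210) - 0.4790 * log2(0.4790)
= -(-0.4901) - (-0.5087)
= 0.9987

0.9987


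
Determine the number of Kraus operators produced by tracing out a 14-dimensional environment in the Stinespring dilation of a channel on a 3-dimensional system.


Tracing out the environment in an orthonormal basis {|i>_E} gives Kraus operators K_i = <i|_E U |0>_E.
Number of Kraus operators = dim(H_env) = d_env
= 14

14


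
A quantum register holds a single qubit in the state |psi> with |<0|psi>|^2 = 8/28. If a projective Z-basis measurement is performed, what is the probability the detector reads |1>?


|alpha|^2 = 8/28 = 0.2857
|beta|^2 = 1 - 8/28 = 20/28 = 0.7143
P(|1>) = |beta|^2 = 0.7143

0.7143


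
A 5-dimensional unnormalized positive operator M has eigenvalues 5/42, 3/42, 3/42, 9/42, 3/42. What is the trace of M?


tr(M) = sum of eigenvalues
= 5/42 + 3/42 + 3/42 + 9/42 + 3/42
= 23/42
= 0.5476

0.5476


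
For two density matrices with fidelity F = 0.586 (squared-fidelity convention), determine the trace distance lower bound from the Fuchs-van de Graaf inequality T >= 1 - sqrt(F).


Fuchs-van de Graaf (squared-fidelity convention): 1 - sqrt(F) <= T <= sqrt(1 - F).
Lower bound: T >= 1 - sqrt(F)
sqrt(F) = sqrt(0.586) = 0.7655
T >= 1 - 0.7655
T >= 0.2345

0.2345


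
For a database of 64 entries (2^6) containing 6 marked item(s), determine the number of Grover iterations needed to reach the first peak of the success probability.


After j Grover iterations the success probability is P(j) = sin^2((2j+1)*theta), where sin(theta) = sqrt(k/N).
N = 2^6 = 64, k = 6
sin(theta) = sqrt(k/N) = 0.3061862178
theta = arcsin(sqrt(k/N)) = 0.3111842443 rad
P(j) reaches its first maximum when (2j+1)*theta is as close as possible to pi/2, i.e. j = round(pi/(4*theta) - 1/2).
pi/(4*theta) - 1/2 = 2.0239
(For comparison, the common estimate pi/4 * sqrt(N/k) = 2.5651; the exact maximiser is used here.)
Optimal iterations = 2

2


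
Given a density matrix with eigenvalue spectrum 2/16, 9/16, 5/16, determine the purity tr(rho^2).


tr(rho^2) = sum of eigenvalues squared
= (2/16)^2 + (9/16)^2 + (5/16)^2
= (4 + 81 + 25) / 256
= 110/256
= 0.4297

0.4297


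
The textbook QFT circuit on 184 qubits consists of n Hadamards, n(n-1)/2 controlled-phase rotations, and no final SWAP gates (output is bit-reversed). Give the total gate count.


Hadamard gates: 184
Controlled rotations: n*(n-1)/2 = 184*183/2 = 16836
SWAP gates: 0 (omitted)
Total = 184 + 16836
= 17020

17020


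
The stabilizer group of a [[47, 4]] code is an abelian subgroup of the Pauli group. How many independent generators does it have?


For an [[n,k]] stabilizer code:
Number of stabilizer generators = n - k
= 47 - 4
= 43

43


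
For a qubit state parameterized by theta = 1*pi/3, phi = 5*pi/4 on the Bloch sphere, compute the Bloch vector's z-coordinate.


theta = 1.0472, phi = 3.9270
r_z = cos(theta) = 0.5000

0.5000


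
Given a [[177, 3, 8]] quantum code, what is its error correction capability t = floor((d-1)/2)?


Code parameters: [[177, 3, 8]], distance d = 8.
Number of correctable errors = floor((d-1)/2)
= floor((8 - 1)/2)
= floor(7/2)
= 3

3


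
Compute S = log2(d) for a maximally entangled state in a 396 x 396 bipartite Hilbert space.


For a maximally entangled state in d x d:
S = log2(d) = log2(396)
= 8.6294

8.6294


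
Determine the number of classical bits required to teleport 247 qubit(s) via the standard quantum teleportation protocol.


Quantum teleportation requires 2 classical bits per qubit teleported.
247 qubit(s) -> 2 * 247 = 494 classical bits

494


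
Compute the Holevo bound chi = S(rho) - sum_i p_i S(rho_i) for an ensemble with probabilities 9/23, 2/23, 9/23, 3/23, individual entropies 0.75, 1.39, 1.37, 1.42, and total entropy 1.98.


chi = S(rho) - sum_i p_i * S(rho_i)
Weighted entropy = 9/23 * 0.75 + 2/23 * 1.39 + 9/23 * 1.37 + 3/23 * 1.42
= 1.1357
chi = 1.98 - 1.1357
= 0.8443

0.8443


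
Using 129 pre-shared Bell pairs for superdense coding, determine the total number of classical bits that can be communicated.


Superdense coding allows 2 classical bits per shared entangled pair.
129 pair(s) -> 2 * 129 = 258 classical bits

258


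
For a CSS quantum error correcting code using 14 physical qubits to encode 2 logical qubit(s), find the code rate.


Code rate R = k/n
= 2/14
= 0.1429

0.1429


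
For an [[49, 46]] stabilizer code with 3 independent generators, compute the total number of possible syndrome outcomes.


Each stabilizer generator gives a binary (+1 or -1) measurement outcome.
With 3 independent generators:
Total syndromes = 2^3
= 8

8


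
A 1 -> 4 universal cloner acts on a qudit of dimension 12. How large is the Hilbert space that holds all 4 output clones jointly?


Output space = H^(tensor 4) where dim(H) = 12
dim = 12^4
= 144 (after 2 factors)
= 1728 (after 3 factors)
= 20736 (after 4 factors)
= 20736

20736


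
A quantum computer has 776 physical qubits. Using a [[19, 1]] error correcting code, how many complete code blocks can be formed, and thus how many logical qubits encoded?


Each code block uses 19 physical qubits for 1 logical qubit(s).
Number of complete blocks = floor(776 / 19) = 40
Logical qubits = 40 * 1
= 40

40


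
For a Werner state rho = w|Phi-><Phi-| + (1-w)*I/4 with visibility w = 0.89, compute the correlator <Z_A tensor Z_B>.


|Phi-> = (|00> - |11>)/sqrt(2)
For the pure Bell state, <Z_A Z_B> = +1 (Bell-state Pauli correlator).
The maximally-mixed part I/4 has tr(I/4 * P tensor P) = 0 for any traceless Pauli P.
So <Z_A Z_B>_rho = w * (+1) + (1 - w) * 0
= 0.89 * (+1)
= 0.8900

0.8900


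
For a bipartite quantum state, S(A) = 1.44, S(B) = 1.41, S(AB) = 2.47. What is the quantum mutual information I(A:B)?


I(A:B) = S(A) + S(B) - S(AB)
= 1.44 + 1.41 - 2.47
= 0.3800

0.3800


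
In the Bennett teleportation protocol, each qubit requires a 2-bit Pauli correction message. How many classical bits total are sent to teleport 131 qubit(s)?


Quantum teleportation requires 2 classical bits per qubit teleported.
131 qubit(s) -> 2 * 131 = 262 classical bits

262
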